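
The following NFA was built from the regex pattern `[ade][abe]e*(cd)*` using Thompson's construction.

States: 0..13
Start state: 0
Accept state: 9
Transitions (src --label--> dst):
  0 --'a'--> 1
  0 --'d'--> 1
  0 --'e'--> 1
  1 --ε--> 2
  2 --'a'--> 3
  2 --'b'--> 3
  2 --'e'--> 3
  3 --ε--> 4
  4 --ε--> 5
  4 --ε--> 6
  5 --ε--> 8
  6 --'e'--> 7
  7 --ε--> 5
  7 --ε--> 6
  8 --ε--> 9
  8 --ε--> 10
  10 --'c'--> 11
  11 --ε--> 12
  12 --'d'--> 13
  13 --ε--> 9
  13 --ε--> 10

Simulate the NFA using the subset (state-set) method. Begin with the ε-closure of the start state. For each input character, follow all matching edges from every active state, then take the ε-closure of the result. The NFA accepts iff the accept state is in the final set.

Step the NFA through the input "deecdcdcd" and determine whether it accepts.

start: ε-closure({0}) = {0}
'd' @ 1: {1,2}
'e' @ 2: {3,4,5,6,8,9,10}  (accept∈set)
'e' @ 3: {5,6,7,8,9,10}  (accept∈set)
'c' @ 4: {11,12}
'd' @ 5: {9,10,13}  (accept∈set)
'c' @ 6: {11,12}
'd' @ 7: {9,10,13}  (accept∈set)
'c' @ 8: {11,12}
'd' @ 9: {9,10,13}  (accept∈set)
after full input: {9,10,13}  (accept=9 in)

Answer: ACCEPT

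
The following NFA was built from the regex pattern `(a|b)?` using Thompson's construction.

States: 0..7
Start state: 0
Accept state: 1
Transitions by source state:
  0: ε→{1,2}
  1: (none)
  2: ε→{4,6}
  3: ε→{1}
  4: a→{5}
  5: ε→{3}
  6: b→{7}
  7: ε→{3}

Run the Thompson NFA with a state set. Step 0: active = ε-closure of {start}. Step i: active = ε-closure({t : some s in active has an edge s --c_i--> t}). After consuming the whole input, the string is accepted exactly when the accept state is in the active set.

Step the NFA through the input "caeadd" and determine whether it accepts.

Answer: REJECT

Trace:
initial (ε-close {0}): {0,1,2,4,6}
'c' @ 1: {}  — state set empty
rest 'aeadd' ignored (set empty)
final: {}; accept 1 not in set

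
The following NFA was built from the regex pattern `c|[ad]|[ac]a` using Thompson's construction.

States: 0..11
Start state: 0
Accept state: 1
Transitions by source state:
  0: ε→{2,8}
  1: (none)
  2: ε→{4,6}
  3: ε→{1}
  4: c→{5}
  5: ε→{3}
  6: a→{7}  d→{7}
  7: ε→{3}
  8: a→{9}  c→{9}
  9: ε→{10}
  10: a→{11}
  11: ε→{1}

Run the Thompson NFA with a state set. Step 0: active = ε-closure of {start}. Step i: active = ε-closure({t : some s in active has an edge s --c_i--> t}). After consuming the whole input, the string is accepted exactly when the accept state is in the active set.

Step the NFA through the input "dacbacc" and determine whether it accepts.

start: ε-closure({0}) = {0,2,4,6,8}
'd' @ 1: {1,3,7}  (accept∈set)
'a' @ 2: {}  — no active states
rest 'cbacc' ignored (set empty)
end set {} — state 1 not in

Answer: REJECT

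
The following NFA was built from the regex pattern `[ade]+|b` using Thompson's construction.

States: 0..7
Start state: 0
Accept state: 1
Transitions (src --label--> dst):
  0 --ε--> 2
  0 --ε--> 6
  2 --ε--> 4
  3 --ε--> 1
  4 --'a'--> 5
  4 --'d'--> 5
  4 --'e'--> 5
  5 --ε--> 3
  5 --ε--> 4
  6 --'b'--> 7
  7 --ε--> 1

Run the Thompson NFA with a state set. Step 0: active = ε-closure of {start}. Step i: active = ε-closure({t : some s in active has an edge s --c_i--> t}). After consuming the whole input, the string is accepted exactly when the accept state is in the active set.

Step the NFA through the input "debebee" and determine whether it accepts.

Answer: REJECT

Trace:
S₀ = ε-closure({0}) = {0,2,4,6}
'd' @ 1: {1,3,4,5}  (accept∈set)
'e' @ 2: {1,3,4,5}  (accept∈set)
'b' @ 3: {}  — state set empty
rest 'ebee' ignored (set empty)
final: {}; accept 1 not in set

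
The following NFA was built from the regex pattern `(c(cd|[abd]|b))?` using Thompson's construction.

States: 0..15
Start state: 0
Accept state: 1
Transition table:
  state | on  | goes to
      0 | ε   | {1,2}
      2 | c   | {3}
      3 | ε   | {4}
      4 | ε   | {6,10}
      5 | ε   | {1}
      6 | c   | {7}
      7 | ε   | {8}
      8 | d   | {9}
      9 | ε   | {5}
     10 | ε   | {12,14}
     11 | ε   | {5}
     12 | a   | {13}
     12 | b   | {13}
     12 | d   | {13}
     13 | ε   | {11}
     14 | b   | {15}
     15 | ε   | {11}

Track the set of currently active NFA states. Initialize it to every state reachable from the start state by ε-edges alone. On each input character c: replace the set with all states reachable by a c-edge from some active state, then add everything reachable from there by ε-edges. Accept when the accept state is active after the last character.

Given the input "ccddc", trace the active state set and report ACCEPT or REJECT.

S₀ = ε-closure({0}) = {0,1,2}
'c' @ 1: {3,4,6,10,12,14}
'c' @ 2: {7,8}
'd' @ 3: {1,5,9}  [accepting]
'd' @ 4: {}  — no active states
rest 'c' ignored (set empty)
end set {} — state 1 not in

Answer: REJECT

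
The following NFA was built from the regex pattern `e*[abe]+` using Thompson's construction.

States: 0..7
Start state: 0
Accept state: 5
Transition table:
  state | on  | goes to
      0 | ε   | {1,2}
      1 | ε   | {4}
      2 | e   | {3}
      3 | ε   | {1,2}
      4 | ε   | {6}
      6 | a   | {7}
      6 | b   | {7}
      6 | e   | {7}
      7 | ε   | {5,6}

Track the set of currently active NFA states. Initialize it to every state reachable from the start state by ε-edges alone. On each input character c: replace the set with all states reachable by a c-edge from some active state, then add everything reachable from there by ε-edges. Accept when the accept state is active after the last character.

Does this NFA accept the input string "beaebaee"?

Answer: ACCEPT

Steps:
S₀ = ε-closure({0}) = {0,1,2,4,6}
'b' @ 1: {5,6,7}  ✓accept
'e' @ 2: {5,6,7}  ✓accept
'a' @ 3: {5,6,7}  ✓accept
'e' @ 4: {5,6,7}  ✓accept
'b' @ 5: {5,6,7}  ✓accept
'a' @ 6: {5,6,7}  ✓accept
'e' @ 7: {5,6,7}  ✓accept
'e' @ 8: {5,6,7}  ✓accept
after full input: {5,6,7}  (accept=5 in)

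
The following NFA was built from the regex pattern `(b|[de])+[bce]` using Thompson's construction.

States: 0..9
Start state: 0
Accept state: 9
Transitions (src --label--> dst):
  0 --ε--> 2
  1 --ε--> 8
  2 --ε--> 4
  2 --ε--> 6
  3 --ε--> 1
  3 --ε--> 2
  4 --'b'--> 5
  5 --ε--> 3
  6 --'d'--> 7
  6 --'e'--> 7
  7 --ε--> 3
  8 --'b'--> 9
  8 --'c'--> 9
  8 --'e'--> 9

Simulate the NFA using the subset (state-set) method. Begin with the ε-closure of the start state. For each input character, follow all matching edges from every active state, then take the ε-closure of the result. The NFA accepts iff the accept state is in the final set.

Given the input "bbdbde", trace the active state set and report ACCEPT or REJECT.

S₀ = ε-closure({0}) = {0,2,4,6}
'b' @ 1: {1,2,3,4,5,6,8}
'b' @ 2: {1,2,3,4,5,6,8,9}  [accepting]
'd' @ 3: {1,2,3,4,6,7,8}
'b' @ 4: {1,2,3,4,5,6,8,9}  [accepting]
'd' @ 5: {1,2,3,4,6,7,8}
'e' @ 6: {1,2,3,4,6,7,8,9}  [accepting]
after full input: {1,2,3,4,6,7,8,9}  (accept=9 in)

Answer: ACCEPT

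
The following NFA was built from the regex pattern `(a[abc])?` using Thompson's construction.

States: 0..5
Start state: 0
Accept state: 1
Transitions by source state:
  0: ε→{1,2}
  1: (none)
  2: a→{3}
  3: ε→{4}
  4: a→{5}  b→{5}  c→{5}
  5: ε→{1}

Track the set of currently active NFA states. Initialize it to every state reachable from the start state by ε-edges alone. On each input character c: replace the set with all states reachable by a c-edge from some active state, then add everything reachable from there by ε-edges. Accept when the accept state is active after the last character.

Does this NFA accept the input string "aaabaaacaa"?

Answer: REJECT

Derivation:
initial (ε-close {0}): {0,1,2}
'a' @ 1: {3,4}
'a' @ 2: {1,5}  [accepting]
'a' @ 3: {}  — state set empty
rest 'baaacaa' ignored (set empty)
after full input: {}  (accept=1 not in)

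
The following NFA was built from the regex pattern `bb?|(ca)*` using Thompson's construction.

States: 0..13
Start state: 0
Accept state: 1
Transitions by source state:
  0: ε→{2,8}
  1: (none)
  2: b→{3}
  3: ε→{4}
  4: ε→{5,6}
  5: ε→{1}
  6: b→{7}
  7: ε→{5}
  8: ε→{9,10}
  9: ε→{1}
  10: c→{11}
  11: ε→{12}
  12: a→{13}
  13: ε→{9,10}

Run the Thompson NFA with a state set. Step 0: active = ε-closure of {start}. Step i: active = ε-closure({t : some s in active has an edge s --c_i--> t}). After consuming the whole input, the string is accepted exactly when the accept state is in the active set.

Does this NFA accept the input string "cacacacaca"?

Answer: ACCEPT

Steps:
start: ε-closure({0}) = {0,1,2,8,9,10}
'c' @ 1: {11,12}
'a' @ 2: {1,9,10,13}  [accepting]
'c' @ 3: {11,12}
'a' @ 4: {1,9,10,13}  [accepting]
'c' @ 5: {11,12}
'a' @ 6: {1,9,10,13}  [accepting]
'c' @ 7: {11,12}
'a' @ 8: {1,9,10,13}  [accepting]
'c' @ 9: {11,12}
'a' @ 10: {1,9,10,13}  [accepting]
final: {1,9,10,13}; accept 1 in set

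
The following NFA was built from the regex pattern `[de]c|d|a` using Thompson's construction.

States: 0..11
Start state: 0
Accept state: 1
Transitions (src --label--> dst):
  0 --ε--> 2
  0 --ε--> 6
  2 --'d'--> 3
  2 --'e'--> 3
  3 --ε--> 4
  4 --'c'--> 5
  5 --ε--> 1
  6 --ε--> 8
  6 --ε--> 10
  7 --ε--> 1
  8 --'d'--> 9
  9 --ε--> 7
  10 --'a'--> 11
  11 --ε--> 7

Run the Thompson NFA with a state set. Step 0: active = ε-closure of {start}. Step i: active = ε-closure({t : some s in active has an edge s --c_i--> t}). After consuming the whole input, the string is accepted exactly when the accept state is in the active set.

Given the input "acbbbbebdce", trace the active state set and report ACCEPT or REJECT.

S₀ = ε-closure({0}) = {0,2,6,8,10}
'a' @ 1: {1,7,11}  (accept∈set)
'c' @ 2: {}  — dead — no transitions
rest 'bbbbebdce' ignored (set empty)
after full input: {}  (accept=1 not in)

Answer: REJECT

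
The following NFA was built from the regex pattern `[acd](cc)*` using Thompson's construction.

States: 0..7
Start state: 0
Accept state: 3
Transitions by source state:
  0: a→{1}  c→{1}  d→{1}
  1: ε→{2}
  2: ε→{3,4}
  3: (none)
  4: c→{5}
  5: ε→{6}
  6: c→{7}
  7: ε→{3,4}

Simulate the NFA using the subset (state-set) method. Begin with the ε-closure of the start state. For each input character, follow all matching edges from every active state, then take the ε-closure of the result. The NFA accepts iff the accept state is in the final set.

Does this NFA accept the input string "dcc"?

Answer: ACCEPT

Trace:
initial (ε-close {0}): {0}
'd' @ 1: {1,2,3,4}  [accepting]
'c' @ 2: {5,6}
'c' @ 3: {3,4,7}  [accepting]
end set {3,4,7} — state 3 in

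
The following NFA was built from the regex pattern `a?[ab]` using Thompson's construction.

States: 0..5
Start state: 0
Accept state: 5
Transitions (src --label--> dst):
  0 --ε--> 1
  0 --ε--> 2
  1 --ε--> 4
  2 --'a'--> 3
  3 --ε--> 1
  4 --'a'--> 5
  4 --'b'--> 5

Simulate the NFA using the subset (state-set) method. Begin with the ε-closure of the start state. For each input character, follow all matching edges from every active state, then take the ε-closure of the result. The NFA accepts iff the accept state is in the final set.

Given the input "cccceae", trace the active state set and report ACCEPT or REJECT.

start: ε-closure({0}) = {0,1,2,4}
'c' @ 1: {}  — no active states
rest 'ccceae' ignored (set empty)
end set {} — state 5 not in

Answer: REJECT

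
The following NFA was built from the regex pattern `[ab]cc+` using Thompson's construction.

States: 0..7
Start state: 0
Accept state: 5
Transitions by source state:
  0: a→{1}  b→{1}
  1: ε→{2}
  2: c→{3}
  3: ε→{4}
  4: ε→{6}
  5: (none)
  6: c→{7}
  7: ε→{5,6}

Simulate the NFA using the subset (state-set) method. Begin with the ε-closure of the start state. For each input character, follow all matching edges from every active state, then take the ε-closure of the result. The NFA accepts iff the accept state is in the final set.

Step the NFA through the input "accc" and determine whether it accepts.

S₀ = ε-closure({0}) = {0}
'a' @ 1: {1,2}
'c' @ 2: {3,4,6}
'c' @ 3: {5,6,7}  ✓accept
'c' @ 4: {5,6,7}  ✓accept
final: {5,6,7}; accept 5 in set

Answer: ACCEPT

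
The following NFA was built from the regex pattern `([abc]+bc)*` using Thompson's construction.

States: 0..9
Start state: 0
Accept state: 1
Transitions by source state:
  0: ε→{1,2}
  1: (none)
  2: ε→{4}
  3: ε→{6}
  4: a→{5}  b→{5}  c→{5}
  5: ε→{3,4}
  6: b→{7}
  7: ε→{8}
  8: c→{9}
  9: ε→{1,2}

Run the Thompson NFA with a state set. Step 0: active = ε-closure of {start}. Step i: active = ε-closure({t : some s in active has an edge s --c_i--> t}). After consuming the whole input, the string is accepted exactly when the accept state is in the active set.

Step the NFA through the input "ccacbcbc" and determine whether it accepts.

start: ε-closure({0}) = {0,1,2,4}
'c' @ 1: {3,4,5,6}
'c' @ 2: {3,4,5,6}
'a' @ 3: {3,4,5,6}
'c' @ 4: {3,4,5,6}
'b' @ 5: {3,4,5,6,7,8}
'c' @ 6: {1,2,3,4,5,6,9}  [accepting]
'b' @ 7: {3,4,5,6,7,8}
'c' @ 8: {1,2,3,4,5,6,9}  [accepting]
after full input: {1,2,3,4,5,6,9}  (accept=1 in)

Answer: ACCEPT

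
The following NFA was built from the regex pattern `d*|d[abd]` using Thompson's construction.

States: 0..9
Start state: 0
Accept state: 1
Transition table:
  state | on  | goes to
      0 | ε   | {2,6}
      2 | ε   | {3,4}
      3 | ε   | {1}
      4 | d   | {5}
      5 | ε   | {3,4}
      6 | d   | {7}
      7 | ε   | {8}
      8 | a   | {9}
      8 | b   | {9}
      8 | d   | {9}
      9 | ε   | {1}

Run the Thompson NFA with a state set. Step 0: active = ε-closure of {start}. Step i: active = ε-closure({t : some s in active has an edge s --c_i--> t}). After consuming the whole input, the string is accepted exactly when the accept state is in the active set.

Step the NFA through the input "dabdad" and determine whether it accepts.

initial (ε-close {0}): {0,1,2,3,4,6}
'd' @ 1: {1,3,4,5,7,8}  ✓accept
'a' @ 2: {1,9}  ✓accept
'b' @ 3: {}  — no active states
rest 'dad' ignored (set empty)
after full input: {}  (accept=1 not in)

Answer: REJECT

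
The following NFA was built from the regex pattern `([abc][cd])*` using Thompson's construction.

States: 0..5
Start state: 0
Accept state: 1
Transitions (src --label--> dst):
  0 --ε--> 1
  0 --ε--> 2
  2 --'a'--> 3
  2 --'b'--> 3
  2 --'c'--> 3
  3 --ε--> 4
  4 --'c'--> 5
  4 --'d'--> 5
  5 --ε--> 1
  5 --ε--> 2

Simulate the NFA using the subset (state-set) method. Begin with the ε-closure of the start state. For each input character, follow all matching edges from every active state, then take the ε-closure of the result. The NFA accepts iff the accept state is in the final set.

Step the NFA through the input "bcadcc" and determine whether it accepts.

S₀ = ε-closure({0}) = {0,1,2}
'b' @ 1: {3,4}
'c' @ 2: {1,2,5}  [accepting]
'a' @ 3: {3,4}
'd' @ 4: {1,2,5}  [accepting]
'c' @ 5: {3,4}
'c' @ 6: {1,2,5}  [accepting]
end set {1,2,5} — state 1 in

Answer: ACCEPT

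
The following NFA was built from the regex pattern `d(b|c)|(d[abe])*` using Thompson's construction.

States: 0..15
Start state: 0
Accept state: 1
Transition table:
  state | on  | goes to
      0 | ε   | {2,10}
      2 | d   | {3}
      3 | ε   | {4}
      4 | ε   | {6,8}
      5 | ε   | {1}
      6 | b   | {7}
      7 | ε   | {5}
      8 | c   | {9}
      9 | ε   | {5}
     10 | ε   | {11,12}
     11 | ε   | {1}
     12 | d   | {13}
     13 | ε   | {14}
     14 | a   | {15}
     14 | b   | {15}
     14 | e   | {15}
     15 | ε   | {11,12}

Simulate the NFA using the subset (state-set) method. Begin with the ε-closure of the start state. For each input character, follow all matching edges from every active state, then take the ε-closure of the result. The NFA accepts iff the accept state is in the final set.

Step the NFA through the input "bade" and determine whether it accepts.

Answer: REJECT

Derivation:
start: ε-closure({0}) = {0,1,2,10,11,12}
'b' @ 1: {}  — state set empty
rest 'ade' ignored (set empty)
end set {} — state 1 not in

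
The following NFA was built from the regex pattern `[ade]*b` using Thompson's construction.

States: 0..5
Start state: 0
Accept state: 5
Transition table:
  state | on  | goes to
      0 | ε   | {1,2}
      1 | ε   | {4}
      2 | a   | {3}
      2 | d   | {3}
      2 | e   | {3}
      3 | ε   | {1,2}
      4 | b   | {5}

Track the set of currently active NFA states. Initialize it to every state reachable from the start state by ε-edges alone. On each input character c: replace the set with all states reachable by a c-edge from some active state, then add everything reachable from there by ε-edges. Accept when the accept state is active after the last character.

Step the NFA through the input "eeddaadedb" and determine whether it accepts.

Answer: ACCEPT

Trace:
start: ε-closure({0}) = {0,1,2,4}
'e' @ 1: {1,2,3,4}
'e' @ 2: {1,2,3,4}
'd' @ 3: {1,2,3,4}
'd' @ 4: {1,2,3,4}
'a' @ 5: {1,2,3,4}
'a' @ 6: {1,2,3,4}
'd' @ 7: {1,2,3,4}
'e' @ 8: {1,2,3,4}
'd' @ 9: {1,2,3,4}
'b' @ 10: {5}  [accepting]
final: {5}; accept 5 in set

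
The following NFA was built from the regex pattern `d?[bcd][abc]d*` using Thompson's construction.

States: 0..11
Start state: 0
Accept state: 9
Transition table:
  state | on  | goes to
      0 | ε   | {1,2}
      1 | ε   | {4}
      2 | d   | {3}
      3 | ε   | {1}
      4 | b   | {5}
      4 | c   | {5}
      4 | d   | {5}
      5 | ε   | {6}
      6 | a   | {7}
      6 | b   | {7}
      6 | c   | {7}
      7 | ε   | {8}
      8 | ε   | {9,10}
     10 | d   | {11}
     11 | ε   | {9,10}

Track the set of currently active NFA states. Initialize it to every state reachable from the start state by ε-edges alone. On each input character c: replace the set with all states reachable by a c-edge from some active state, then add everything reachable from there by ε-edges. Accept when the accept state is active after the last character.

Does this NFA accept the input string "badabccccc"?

S₀ = ε-closure({0}) = {0,1,2,4}
'b' @ 1: {5,6}
'a' @ 2: {7,8,9,10}  [accepting]
'd' @ 3: {9,10,11}  [accepting]
'a' @ 4: {}  — dead — no transitions
rest 'bccccc' ignored (set empty)
after full input: {}  (accept=9 not in)

Answer: REJECT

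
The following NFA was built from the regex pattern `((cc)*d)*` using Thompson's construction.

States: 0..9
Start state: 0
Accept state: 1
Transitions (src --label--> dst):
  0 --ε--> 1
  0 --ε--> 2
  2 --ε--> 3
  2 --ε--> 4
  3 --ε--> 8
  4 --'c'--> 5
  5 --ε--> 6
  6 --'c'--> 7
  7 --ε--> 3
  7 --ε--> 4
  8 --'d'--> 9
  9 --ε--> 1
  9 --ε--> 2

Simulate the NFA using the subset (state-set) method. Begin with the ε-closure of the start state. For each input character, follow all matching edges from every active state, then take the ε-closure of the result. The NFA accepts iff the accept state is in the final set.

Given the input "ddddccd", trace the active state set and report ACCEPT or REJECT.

Answer: ACCEPT

Steps:
start: ε-closure({0}) = {0,1,2,3,4,8}
'd' @ 1: {1,2,3,4,8,9}  ✓accept
'd' @ 2: {1,2,3,4,8,9}  ✓accept
'd' @ 3: {1,2,3,4,8,9}  ✓accept
'd' @ 4: {1,2,3,4,8,9}  ✓accept
'c' @ 5: {5,6}
'c' @ 6: {3,4,7,8}
'd' @ 7: {1,2,3,4,8,9}  ✓accept
end set {1,2,3,4,8,9} — state 1 in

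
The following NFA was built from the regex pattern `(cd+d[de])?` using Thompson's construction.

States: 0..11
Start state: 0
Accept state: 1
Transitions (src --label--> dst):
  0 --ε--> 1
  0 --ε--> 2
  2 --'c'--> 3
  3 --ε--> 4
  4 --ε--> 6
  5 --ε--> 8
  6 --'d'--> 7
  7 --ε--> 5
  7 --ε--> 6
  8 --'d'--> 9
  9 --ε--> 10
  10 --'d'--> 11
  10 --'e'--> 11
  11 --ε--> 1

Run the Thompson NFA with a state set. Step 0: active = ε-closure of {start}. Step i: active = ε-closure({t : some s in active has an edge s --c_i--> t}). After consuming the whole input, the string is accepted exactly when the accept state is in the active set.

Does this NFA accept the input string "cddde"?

S₀ = ε-closure({0}) = {0,1,2}
'c' @ 1: {3,4,6}
'd' @ 2: {5,6,7,8}
'd' @ 3: {5,6,7,8,9,10}
'd' @ 4: {1,5,6,7,8,9,10,11}  (accept∈set)
'e' @ 5: {1,11}  (accept∈set)
final: {1,11}; accept 1 in set

Answer: ACCEPT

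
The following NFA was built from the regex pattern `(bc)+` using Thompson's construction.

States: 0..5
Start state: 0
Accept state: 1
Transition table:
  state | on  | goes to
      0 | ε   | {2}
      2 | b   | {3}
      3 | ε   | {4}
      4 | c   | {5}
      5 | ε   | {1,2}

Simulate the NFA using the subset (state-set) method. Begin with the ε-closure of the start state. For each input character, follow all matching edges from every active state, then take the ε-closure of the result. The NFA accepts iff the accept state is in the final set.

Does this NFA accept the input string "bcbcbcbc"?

Answer: ACCEPT

Trace:
S₀ = ε-closure({0}) = {0,2}
'b' @ 1: {3,4}
'c' @ 2: {1,2,5}  ✓accept
'b' @ 3: {3,4}
'c' @ 4: {1,2,5}  ✓accept
'b' @ 5: {3,4}
'c' @ 6: {1,2,5}  ✓accept
'b' @ 7: {3,4}
'c' @ 8: {1,2,5}  ✓accept
final: {1,2,5}; accept 1 in set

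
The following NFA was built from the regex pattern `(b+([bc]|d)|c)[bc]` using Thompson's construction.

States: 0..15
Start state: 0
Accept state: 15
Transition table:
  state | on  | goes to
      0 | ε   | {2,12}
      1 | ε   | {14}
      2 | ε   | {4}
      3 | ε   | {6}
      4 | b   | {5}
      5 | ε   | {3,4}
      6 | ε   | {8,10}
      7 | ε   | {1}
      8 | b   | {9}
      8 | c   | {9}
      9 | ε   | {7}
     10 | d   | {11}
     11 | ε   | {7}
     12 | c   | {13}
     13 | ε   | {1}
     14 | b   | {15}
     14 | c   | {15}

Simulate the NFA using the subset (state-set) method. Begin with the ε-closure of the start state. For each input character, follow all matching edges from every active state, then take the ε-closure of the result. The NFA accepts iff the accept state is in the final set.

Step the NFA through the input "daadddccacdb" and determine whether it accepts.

start: ε-closure({0}) = {0,2,4,12}
'd' @ 1: {}  — state set empty
rest 'aadddccacdb' ignored (set empty)
after full input: {}  (accept=15 not in)

Answer: REJECT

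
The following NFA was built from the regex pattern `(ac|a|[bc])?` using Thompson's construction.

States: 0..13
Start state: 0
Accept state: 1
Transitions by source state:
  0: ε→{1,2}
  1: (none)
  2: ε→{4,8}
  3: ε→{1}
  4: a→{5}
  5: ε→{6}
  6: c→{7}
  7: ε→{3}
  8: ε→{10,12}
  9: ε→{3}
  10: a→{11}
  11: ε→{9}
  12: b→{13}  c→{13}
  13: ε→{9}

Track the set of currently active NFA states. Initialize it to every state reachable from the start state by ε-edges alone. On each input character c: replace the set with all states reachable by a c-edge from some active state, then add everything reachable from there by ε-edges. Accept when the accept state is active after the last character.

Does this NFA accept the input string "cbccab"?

start: ε-closure({0}) = {0,1,2,4,8,10,12}
'c' @ 1: {1,3,9,13}  ✓accept
'b' @ 2: {}  — no active states
rest 'ccab' ignored (set empty)
end set {} — state 1 not in

Answer: REJECT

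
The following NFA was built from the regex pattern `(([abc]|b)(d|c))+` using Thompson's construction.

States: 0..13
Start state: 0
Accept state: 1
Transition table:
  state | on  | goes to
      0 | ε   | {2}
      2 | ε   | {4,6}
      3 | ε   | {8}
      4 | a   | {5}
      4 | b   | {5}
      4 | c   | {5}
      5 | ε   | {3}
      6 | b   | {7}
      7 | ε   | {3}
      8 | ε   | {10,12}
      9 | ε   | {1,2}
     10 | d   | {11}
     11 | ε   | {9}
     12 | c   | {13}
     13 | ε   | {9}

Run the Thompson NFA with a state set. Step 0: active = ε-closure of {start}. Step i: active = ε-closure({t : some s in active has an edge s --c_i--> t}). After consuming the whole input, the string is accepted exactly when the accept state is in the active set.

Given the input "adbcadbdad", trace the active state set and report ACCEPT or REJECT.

start: ε-closure({0}) = {0,2,4,6}
'a' @ 1: {3,5,8,10,12}
'd' @ 2: {1,2,4,6,9,11}  ✓accept
'b' @ 3: {3,5,7,8,10,12}
'c' @ 4: {1,2,4,6,9,13}  ✓accept
'a' @ 5: {3,5,8,10,12}
'd' @ 6: {1,2,4,6,9,11}  ✓accept
'b' @ 7: {3,5,7,8,10,12}
'd' @ 8: {1,2,4,6,9,11}  ✓accept
'a' @ 9: {3,5,8,10,12}
'd' @ 10: {1,2,4,6,9,11}  ✓accept
final: {1,2,4,6,9,11}; accept 1 in set

Answer: ACCEPT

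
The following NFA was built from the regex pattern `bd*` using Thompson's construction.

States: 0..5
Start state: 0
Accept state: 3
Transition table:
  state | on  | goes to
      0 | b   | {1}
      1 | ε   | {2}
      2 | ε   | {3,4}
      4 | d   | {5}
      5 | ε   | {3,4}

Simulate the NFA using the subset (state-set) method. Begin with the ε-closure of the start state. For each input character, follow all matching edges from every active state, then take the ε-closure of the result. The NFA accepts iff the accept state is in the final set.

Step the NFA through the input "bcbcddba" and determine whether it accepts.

S₀ = ε-closure({0}) = {0}
'b' @ 1: {1,2,3,4}  ✓accept
'c' @ 2: {}  — no active states
rest 'bcddba' ignored (set empty)
after full input: {}  (accept=3 not in)

Answer: REJECT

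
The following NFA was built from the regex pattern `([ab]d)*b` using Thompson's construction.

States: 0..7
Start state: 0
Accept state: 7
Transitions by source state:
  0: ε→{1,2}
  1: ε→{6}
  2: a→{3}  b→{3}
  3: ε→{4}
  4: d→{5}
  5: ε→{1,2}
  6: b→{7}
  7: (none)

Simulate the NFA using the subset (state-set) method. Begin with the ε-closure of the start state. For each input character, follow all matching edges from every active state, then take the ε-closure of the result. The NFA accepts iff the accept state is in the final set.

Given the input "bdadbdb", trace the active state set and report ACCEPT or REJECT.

Answer: ACCEPT

Derivation:
initial (ε-close {0}): {0,1,2,6}
'b' @ 1: {3,4,7}  [accepting]
'd' @ 2: {1,2,5,6}
'a' @ 3: {3,4}
'd' @ 4: {1,2,5,6}
'b' @ 5: {3,4,7}  [accepting]
'd' @ 6: {1,2,5,6}
'b' @ 7: {3,4,7}  [accepting]
final: {3,4,7}; accept 7 in set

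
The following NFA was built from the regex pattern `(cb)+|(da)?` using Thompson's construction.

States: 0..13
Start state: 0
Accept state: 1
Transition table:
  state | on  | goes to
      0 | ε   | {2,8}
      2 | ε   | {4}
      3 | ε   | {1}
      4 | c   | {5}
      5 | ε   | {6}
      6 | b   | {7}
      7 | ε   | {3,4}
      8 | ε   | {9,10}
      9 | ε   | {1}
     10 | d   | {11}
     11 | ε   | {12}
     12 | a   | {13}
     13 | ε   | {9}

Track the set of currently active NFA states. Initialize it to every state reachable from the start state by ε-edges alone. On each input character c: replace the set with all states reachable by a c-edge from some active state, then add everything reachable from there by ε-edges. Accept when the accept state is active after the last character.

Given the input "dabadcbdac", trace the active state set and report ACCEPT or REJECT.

start: ε-closure({0}) = {0,1,2,4,8,9,10}
'd' @ 1: {11,12}
'a' @ 2: {1,9,13}  ✓accept
'b' @ 3: {}  — dead — no transitions
rest 'adcbdac' ignored (set empty)
final: {}; accept 1 not in set

Answer: REJECT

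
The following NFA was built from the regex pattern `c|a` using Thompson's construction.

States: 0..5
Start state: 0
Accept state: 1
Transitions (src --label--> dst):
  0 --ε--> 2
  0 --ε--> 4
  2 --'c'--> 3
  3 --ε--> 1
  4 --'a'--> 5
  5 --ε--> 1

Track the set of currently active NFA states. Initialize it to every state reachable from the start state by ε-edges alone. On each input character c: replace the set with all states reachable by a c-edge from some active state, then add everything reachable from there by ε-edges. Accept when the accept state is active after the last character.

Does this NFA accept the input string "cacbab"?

Answer: REJECT

Derivation:
S₀ = ε-closure({0}) = {0,2,4}
'c' @ 1: {1,3}  [accepting]
'a' @ 2: {}  — dead — no transitions
rest 'cbab' ignored (set empty)
final: {}; accept 1 not in set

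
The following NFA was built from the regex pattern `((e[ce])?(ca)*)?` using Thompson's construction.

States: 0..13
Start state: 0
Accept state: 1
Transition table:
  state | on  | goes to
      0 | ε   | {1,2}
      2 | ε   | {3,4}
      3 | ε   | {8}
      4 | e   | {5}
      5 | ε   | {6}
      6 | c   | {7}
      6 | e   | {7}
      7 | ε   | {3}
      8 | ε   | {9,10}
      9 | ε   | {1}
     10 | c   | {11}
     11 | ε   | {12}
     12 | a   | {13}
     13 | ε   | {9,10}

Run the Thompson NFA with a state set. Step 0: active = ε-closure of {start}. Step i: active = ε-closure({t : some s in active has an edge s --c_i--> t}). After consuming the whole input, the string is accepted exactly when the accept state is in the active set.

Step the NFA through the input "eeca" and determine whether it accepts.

initial (ε-close {0}): {0,1,2,3,4,8,9,10}
'e' @ 1: {5,6}
'e' @ 2: {1,3,7,8,9,10}  [accepting]
'c' @ 3: {11,12}
'a' @ 4: {1,9,10,13}  [accepting]
end set {1,9,10,13} — state 1 in

Answer: ACCEPT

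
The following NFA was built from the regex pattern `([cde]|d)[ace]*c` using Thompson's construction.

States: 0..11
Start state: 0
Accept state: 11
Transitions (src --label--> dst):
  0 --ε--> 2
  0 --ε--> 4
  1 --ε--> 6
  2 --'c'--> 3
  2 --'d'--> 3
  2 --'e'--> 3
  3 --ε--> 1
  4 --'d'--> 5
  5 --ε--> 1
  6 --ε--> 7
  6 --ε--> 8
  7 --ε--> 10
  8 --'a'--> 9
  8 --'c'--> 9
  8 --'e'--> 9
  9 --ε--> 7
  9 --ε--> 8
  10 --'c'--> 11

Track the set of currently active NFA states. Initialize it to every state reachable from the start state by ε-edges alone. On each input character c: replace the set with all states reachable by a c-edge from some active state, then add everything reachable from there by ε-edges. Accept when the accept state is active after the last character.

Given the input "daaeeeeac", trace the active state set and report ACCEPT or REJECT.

Answer: ACCEPT

Trace:
initial (ε-close {0}): {0,2,4}
'd' @ 1: {1,3,5,6,7,8,10}
'a' @ 2: {7,8,9,10}
'a' @ 3: {7,8,9,10}
'e' @ 4: {7,8,9,10}
'e' @ 5: {7,8,9,10}
'e' @ 6: {7,8,9,10}
'e' @ 7: {7,8,9,10}
'a' @ 8: {7,8,9,10}
'c' @ 9: {7,8,9,10,11}  (accept∈set)
final: {7,8,9,10,11}; accept 11 in set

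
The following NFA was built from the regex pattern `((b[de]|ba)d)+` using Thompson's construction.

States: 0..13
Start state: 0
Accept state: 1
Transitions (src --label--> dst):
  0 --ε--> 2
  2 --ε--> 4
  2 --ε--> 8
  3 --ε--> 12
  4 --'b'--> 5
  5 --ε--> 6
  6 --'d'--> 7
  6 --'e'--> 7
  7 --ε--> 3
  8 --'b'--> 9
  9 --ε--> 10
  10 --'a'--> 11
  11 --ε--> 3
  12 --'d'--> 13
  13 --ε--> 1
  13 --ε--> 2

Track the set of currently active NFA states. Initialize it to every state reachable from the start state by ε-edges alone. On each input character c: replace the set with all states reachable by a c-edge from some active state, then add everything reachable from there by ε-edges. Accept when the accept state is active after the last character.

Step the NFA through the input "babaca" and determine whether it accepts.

Answer: REJECT

Steps:
start: ε-closure({0}) = {0,2,4,8}
'b' @ 1: {5,6,9,10}
'a' @ 2: {3,11,12}
'b' @ 3: {}  — state set empty
rest 'aca' ignored (set empty)
after full input: {}  (accept=1 not in)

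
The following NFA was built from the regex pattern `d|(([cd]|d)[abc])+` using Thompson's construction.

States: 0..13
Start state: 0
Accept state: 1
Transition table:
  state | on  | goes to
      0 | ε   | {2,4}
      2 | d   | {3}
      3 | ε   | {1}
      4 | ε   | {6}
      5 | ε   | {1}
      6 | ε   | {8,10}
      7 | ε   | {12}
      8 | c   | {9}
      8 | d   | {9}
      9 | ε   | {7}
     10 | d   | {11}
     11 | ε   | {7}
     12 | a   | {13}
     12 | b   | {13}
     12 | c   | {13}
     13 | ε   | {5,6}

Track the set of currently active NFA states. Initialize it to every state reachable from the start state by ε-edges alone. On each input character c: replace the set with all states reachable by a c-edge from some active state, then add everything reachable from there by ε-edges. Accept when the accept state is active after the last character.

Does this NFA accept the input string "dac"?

Answer: REJECT

Steps:
initial (ε-close {0}): {0,2,4,6,8,10}
'd' @ 1: {1,3,7,9,11,12}  (accept∈set)
'a' @ 2: {1,5,6,8,10,13}  (accept∈set)
'c' @ 3: {7,9,12}
final: {7,9,12}; accept 1 not in set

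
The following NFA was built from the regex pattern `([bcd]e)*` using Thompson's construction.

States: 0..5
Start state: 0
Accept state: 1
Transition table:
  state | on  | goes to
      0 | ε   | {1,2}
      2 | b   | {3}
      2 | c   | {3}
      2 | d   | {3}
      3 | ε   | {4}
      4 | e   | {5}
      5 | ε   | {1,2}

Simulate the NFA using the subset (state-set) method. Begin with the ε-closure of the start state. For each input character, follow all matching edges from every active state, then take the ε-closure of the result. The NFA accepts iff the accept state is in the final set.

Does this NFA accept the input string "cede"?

Answer: ACCEPT

Derivation:
S₀ = ε-closure({0}) = {0,1,2}
'c' @ 1: {3,4}
'e' @ 2: {1,2,5}  ✓accept
'd' @ 3: {3,4}
'e' @ 4: {1,2,5}  ✓accept
after full input: {1,2,5}  (accept=1 in)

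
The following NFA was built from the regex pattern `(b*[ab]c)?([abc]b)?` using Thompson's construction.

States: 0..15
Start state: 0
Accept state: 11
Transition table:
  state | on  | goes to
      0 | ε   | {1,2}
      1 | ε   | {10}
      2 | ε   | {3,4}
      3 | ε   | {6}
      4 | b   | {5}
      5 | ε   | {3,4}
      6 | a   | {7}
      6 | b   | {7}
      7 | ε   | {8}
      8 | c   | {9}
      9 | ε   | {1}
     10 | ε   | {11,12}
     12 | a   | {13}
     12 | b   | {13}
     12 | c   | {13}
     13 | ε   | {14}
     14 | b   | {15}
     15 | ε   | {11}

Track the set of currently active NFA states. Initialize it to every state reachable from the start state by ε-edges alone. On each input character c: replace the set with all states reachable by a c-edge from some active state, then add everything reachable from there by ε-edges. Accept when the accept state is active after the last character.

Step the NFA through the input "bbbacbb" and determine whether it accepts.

Answer: ACCEPT

Steps:
S₀ = ε-closure({0}) = {0,1,2,3,4,6,10,11,12}
'b' @ 1: {3,4,5,6,7,8,13,14}
'b' @ 2: {3,4,5,6,7,8,11,15}  ✓accept
'b' @ 3: {3,4,5,6,7,8}
'a' @ 4: {7,8}
'c' @ 5: {1,9,10,11,12}  ✓accept
'b' @ 6: {13,14}
'b' @ 7: {11,15}  ✓accept
final: {11,15}; accept 11 in set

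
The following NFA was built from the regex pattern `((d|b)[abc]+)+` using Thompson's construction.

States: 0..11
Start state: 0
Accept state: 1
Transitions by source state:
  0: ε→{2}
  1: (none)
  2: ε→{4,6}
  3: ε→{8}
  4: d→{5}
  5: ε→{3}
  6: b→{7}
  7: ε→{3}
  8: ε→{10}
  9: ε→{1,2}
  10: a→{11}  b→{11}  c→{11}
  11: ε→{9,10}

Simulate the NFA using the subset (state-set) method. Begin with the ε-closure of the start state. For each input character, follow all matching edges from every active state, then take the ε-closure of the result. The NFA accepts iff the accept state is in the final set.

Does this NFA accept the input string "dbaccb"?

Answer: ACCEPT

Trace:
start: ε-closure({0}) = {0,2,4,6}
'd' @ 1: {3,5,8,10}
'b' @ 2: {1,2,4,6,9,10,11}  ✓accept
'a' @ 3: {1,2,4,6,9,10,11}  ✓accept
'c' @ 4: {1,2,4,6,9,10,11}  ✓accept
'c' @ 5: {1,2,4,6,9,10,11}  ✓accept
'b' @ 6: {1,2,3,4,6,7,8,9,10,11}  ✓accept
final: {1,2,3,4,6,7,8,9,10,11}; accept 1 in set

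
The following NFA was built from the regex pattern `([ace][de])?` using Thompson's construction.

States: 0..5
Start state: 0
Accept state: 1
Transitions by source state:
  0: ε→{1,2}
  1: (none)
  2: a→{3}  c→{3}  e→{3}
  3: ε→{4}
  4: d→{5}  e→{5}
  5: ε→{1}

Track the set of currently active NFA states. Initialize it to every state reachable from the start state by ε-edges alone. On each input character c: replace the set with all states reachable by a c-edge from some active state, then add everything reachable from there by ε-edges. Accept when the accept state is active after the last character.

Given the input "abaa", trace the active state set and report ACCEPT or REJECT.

Answer: REJECT

Derivation:
start: ε-closure({0}) = {0,1,2}
'a' @ 1: {3,4}
'b' @ 2: {}  — no active states
rest 'aa' ignored (set empty)
final: {}; accept 1 not in set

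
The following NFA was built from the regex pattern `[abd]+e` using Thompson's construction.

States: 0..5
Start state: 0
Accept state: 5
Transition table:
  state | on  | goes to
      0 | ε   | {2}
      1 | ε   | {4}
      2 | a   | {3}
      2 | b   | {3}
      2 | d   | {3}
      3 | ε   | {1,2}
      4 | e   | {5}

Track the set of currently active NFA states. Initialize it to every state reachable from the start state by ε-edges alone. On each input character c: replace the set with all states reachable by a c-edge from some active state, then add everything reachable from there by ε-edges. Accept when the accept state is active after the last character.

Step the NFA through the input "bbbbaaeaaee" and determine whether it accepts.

Answer: REJECT

Derivation:
initial (ε-close {0}): {0,2}
'b' @ 1: {1,2,3,4}
'b' @ 2: {1,2,3,4}
'b' @ 3: {1,2,3,4}
'b' @ 4: {1,2,3,4}
'a' @ 5: {1,2,3,4}
'a' @ 6: {1,2,3,4}
'e' @ 7: {5}  (accept∈set)
'a' @ 8: {}  — state set empty
rest 'aee' ignored (set empty)
end set {} — state 5 not in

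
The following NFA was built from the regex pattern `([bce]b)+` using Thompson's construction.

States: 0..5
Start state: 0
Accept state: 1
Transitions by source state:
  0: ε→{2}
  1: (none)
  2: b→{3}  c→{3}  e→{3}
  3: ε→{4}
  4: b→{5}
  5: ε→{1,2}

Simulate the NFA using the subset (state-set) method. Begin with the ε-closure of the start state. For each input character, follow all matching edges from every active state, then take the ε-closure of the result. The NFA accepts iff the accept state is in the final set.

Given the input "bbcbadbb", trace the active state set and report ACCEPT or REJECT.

initial (ε-close {0}): {0,2}
'b' @ 1: {3,4}
'b' @ 2: {1,2,5}  [accepting]
'c' @ 3: {3,4}
'b' @ 4: {1,2,5}  [accepting]
'a' @ 5: {}  — no active states
rest 'dbb' ignored (set empty)
after full input: {}  (accept=1 not in)

Answer: REJECT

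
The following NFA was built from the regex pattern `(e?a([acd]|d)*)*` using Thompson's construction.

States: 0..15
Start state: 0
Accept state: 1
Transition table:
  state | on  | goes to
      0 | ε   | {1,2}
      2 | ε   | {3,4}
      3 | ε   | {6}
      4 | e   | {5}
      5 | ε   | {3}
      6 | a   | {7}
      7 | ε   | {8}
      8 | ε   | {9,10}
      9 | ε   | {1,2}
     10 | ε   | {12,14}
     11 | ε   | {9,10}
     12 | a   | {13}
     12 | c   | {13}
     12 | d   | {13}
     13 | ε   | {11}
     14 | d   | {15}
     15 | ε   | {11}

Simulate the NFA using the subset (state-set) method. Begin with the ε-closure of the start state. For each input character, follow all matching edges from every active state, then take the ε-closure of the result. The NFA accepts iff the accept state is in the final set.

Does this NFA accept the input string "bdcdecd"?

Answer: REJECT

Derivation:
initial (ε-close {0}): {0,1,2,3,4,6}
'b' @ 1: {}  — dead — no transitions
rest 'dcdecd' ignored (set empty)
after full input: {}  (accept=1 not in)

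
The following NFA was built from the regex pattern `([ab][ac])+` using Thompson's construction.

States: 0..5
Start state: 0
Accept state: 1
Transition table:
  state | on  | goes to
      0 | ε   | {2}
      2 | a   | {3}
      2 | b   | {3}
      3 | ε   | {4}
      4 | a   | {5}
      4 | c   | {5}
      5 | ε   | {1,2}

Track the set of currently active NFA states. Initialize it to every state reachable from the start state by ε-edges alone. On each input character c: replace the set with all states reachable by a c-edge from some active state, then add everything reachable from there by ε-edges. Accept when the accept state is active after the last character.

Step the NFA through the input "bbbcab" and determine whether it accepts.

initial (ε-close {0}): {0,2}
'b' @ 1: {3,4}
'b' @ 2: {}  — state set empty
rest 'bcab' ignored (set empty)
end set {} — state 1 not in

Answer: REJECT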